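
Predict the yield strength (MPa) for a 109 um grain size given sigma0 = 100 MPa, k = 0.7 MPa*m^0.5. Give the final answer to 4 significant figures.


sigma_y = sigma0 + k / sqrt(d)
d = 109 um = 1.09e-04 m
sigma_y = 100 + 0.7 / sqrt(1.09e-04)
sigma_y = 167 MPa


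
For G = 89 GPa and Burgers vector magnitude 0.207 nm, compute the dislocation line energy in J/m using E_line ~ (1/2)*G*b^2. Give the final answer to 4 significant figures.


E = G*b^2/2
b = 0.207 nm = 2.07e-10 m
G = 89 GPa = 8.9e+10 Pa
E = 0.5 * 8.9e+10 * (2.07e-10)^2
E = 1.907e-09 J/m


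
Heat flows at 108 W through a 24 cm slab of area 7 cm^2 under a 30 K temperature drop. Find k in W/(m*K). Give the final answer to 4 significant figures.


k = Q*L / (A*dT)
L = 0.24 m, A = 7e-04 m^2
k = 108 * 0.24 / (7e-04 * 30)
k = 1234 W/(m*K)


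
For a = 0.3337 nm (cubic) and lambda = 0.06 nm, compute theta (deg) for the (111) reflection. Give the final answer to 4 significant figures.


d = a / sqrt(h^2+k^2+l^2)
d = 0.3337 / sqrt(3) = 0.192662 nm
lambda = 2*d*sin(theta)  =>  sin(theta) = lambda / (2*d)
sin(theta) = 0.06 / (2 * 0.192662) = 0.155713
theta = 8.958 deg


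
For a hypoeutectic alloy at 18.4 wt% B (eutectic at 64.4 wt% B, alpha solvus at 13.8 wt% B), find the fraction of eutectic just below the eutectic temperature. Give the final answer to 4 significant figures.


f_primary = (C_e - C0) / (C_e - C_alpha_max)
f_primary = (64.4 - 18.4) / (64.4 - 13.8)
f_primary = 0.909091
f_eutectic = 1 - 0.909091 = 0.09091


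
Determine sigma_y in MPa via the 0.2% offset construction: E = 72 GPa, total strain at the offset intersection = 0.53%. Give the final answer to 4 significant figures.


Offset strain = 0.002
Elastic strain at yield = total_strain - offset = 5.3e-03 - 0.002 = 3.3e-03
sigma_y = E * elastic_strain = 72000 * 3.3e-03
sigma_y = 237.6 MPa


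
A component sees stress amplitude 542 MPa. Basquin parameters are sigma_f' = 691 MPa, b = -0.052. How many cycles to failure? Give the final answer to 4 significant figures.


sigma_a = sigma_f' * (2*Nf)^b
2*Nf = (sigma_a / sigma_f')^(1/b)
2*Nf = (542 / 691)^(1/-0.052)
2*Nf = 106.767
Nf = 53.38 cycles


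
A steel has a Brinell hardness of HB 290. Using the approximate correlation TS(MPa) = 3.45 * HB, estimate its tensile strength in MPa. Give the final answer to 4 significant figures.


TS (MPa) = 3.45 * HB
TS = 3.45 * 290
TS = 1001 MPa


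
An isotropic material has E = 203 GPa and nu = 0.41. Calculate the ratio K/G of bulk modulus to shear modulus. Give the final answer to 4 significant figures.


G = E / (2*(1+nu))
G = 203 / (2*(1+0.41)) = 71.9858 GPa
K = E / (3*(1-2*nu))
K = 203 / (3*(1-2*0.41)) = 375.926 GPa
K/G = 375.926 / 71.9858 = 5.222


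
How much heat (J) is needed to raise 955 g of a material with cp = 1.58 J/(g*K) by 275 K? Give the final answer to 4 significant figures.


Q = m * cp * dT
Q = 955 * 1.58 * 275
Q = 414900 J


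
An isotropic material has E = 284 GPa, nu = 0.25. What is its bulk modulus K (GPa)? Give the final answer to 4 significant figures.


K = E / (3*(1-2*nu))
K = 284 / (3*(1-2*0.25))
K = 189.3 GPa


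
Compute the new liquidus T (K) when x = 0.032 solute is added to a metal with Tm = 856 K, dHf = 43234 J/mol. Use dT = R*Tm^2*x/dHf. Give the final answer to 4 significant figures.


dT = R*Tm^2*x / dHf
dT = 8.314 * 856^2 * 0.032 / 43234
dT = 4.50902 K
T_new = 856 - 4.50902 = 851.5 K


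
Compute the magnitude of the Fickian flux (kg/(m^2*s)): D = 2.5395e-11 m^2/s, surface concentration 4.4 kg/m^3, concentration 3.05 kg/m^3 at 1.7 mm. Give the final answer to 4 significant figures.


J = -D * (dC/dx) = D * (C1 - C2) / dx
J = 2.5395e-11 * (4.4 - 3.05) / 1.7e-03
J = 2.017e-08 kg/(m^2*s)


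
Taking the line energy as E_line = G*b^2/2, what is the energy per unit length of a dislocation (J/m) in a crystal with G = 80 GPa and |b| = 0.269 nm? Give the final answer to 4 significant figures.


E = G*b^2/2
b = 0.269 nm = 2.69e-10 m
G = 80 GPa = 8e+10 Pa
E = 0.5 * 8e+10 * (2.69e-10)^2
E = 2.894e-09 J/m


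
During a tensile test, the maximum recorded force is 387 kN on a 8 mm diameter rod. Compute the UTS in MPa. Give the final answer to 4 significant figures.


A0 = pi*(d/2)^2 = pi*(8/2)^2 = 50.2655 mm^2
UTS = F_max / A0 = 387*1000 / 50.2655
UTS = 7699 MPa


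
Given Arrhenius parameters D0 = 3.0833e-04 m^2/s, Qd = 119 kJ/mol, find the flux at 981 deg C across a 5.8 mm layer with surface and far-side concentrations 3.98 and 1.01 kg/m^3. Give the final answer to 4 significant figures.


Step 1: D = D0 * exp(-Qd/(R*T))
T = 981 + 273.15 = 1254.15 K
D = 3.0833e-04 * exp(-119e3 / (8.314 * 1254.15)) = 3.40843e-09 m^2/s
Step 2: J = D * (C1 - C2) / dx
J = 3.40843e-09 * (3.98 - 1.01) / 5.8e-03
J = 1.745e-06 kg/(m^2*s)


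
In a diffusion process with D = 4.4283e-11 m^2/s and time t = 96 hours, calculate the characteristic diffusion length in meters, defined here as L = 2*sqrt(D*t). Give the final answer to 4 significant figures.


t = 96 hr = 345600 s
Diffusion length = 2*sqrt(D*t)
= 2*sqrt(4.4283e-11 * 345600)
= 7.824e-03 m


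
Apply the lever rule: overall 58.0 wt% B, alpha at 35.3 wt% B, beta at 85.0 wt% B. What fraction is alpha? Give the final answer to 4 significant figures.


f_alpha = (C_beta - C0) / (C_beta - C_alpha)
f_alpha = (85.0 - 58.0) / (85.0 - 35.3)
f_alpha = 0.5433


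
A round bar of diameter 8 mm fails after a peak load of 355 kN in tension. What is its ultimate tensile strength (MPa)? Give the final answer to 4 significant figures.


A0 = pi*(d/2)^2 = pi*(8/2)^2 = 50.2655 mm^2
UTS = F_max / A0 = 355*1000 / 50.2655
UTS = 7063 MPa


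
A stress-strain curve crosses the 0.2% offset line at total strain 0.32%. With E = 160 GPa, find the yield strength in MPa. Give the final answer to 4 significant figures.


Offset strain = 0.002
Elastic strain at yield = total_strain - offset = 3.2e-03 - 0.002 = 1.2e-03
sigma_y = E * elastic_strain = 160000 * 1.2e-03
sigma_y = 192 MPa


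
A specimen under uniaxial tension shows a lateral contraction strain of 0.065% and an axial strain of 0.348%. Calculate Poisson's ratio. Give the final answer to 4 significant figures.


nu = -epsilon_lat / epsilon_axial
Lateral strain is contraction (negative), so using magnitudes:
nu = 0.065 / 0.348
nu = 0.1868


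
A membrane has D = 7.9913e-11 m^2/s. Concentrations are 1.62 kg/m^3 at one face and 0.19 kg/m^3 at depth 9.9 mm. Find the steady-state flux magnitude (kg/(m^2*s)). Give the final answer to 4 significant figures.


J = -D * (dC/dx) = D * (C1 - C2) / dx
J = 7.9913e-11 * (1.62 - 0.19) / 9.9e-03
J = 1.154e-08 kg/(m^2*s)


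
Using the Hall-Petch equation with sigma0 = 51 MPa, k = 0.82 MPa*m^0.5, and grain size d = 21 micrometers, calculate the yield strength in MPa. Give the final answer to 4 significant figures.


sigma_y = sigma0 + k / sqrt(d)
d = 21 um = 2.1e-05 m
sigma_y = 51 + 0.82 / sqrt(2.1e-05)
sigma_y = 229.9 MPa


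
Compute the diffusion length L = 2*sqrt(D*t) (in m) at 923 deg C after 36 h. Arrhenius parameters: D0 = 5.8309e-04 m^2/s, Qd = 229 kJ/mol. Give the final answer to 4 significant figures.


Step 1: D = D0 * exp(-Qd/(R*T))
T = 1196.15 K
D = 5.8309e-04 * exp(-229e3 / (8.314 * 1196.15)) = 5.82345e-14 m^2/s
Step 2: L = 2*sqrt(D*t)
t = 36 h = 129600 s
L = 2*sqrt(5.82345e-14 * 129600) = 1.737e-04 m


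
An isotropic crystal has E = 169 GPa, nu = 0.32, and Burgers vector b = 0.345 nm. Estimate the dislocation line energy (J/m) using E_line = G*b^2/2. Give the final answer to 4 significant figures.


Step 1: G = E / (2*(1+nu))
G = 169 / (2*(1+0.32)) = 64.0152 GPa = 6.40152e+10 Pa
Step 2: E_line = G*b^2/2
b = 0.345 nm = 3.45e-10 m
E_line = 0.5 * 6.40152e+10 * (3.45e-10)^2 = 3.81e-09 J/m


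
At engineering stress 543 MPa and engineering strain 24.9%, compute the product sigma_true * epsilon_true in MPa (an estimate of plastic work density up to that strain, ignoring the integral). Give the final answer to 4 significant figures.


sigma_true = sigma_eng * (1 + epsilon_eng)
sigma_true = 543 * (1 + 0.249) = 678.207 MPa
epsilon_true = ln(1 + epsilon_eng)
epsilon_true = ln(1 + 0.249) = 0.222343
sigma_true * epsilon_true = 678.207 * 0.222343 = 150.8 MPa


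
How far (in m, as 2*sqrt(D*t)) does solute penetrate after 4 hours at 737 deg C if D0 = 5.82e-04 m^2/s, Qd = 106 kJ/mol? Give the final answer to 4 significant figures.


Step 1: D = D0 * exp(-Qd/(R*T))
T = 1010.15 K
D = 5.82e-04 * exp(-106e3 / (8.314 * 1010.15)) = 1.92082e-09 m^2/s
Step 2: L = 2*sqrt(D*t)
t = 4 h = 14400 s
L = 2*sqrt(1.92082e-09 * 14400) = 0.01052 m


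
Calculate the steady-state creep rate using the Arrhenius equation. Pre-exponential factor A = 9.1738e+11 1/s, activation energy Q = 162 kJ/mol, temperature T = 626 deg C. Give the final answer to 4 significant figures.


rate = A * exp(-Q / (R*T))
T = 626 + 273.15 = 899.15 K
rate = 9.1738e+11 * exp(-162e3 / (8.314 * 899.15))
rate = 355.7 1/s


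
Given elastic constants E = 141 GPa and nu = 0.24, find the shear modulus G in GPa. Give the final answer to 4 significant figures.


G = E / (2*(1+nu))
G = 141 / (2*(1+0.24))
G = 56.85 GPa


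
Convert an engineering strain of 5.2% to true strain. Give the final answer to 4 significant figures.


epsilon_true = ln(1 + epsilon_eng)
epsilon_true = ln(1 + 0.052)
epsilon_true = 0.05069


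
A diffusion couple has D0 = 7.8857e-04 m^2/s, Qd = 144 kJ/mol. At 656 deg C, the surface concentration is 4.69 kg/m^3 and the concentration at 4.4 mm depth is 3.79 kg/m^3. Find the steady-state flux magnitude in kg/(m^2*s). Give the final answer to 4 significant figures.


Step 1: D = D0 * exp(-Qd/(R*T))
T = 656 + 273.15 = 929.15 K
D = 7.8857e-04 * exp(-144e3 / (8.314 * 929.15)) = 6.3271e-12 m^2/s
Step 2: J = D * (C1 - C2) / dx
J = 6.3271e-12 * (4.69 - 3.79) / 4.4e-03
J = 1.294e-09 kg/(m^2*s)


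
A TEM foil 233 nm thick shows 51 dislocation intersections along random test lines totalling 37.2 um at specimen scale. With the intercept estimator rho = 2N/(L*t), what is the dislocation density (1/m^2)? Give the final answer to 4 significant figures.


rho = 2N / (L * t)
L = 37.2 um = 3.72e-05 m, t = 233 nm = 2.33e-07 m
rho = 2 * 51 / (3.72e-05 * 2.33e-07)
rho = 1.177e+13 1/m^2


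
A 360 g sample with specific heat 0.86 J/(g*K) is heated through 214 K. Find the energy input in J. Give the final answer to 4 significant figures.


Q = m * cp * dT
Q = 360 * 0.86 * 214
Q = 66250 J


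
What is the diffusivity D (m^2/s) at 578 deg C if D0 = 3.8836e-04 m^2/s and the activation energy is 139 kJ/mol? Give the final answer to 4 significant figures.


D = D0 * exp(-Qd / (R*T))
T = 851.15 K
D = 3.8836e-04 * exp(-139e3 / (8.314 * 851.15))
D = 1.144e-12 m^2/s


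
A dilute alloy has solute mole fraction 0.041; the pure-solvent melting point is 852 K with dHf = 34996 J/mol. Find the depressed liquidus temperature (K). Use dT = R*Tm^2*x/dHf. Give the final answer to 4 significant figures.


dT = R*Tm^2*x / dHf
dT = 8.314 * 852^2 * 0.041 / 34996
dT = 7.07057 K
T_new = 852 - 7.07057 = 844.9 K


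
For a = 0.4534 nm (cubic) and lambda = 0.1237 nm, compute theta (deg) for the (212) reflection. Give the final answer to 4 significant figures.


d = a / sqrt(h^2+k^2+l^2)
d = 0.4534 / sqrt(9) = 0.151133 nm
lambda = 2*d*sin(theta)  =>  sin(theta) = lambda / (2*d)
sin(theta) = 0.1237 / (2 * 0.151133) = 0.409241
theta = 24.16 deg


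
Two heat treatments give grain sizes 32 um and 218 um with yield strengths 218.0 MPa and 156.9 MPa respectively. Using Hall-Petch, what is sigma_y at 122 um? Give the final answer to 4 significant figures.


sigma_y = sigma0 + k / sqrt(d)
1/sqrt(d1) = 1/sqrt(3.2e-05) = 176.777;  1/sqrt(d2) = 67.7285
k = (sigma1 - sigma2) / (1/sqrt(d1) - 1/sqrt(d2)) = (218.0 - 156.9) / (176.777 - 67.7285) = 0.560303 MPa*m^0.5
sigma0 = sigma1 - k/sqrt(d1) = 218.0 - 0.560303*176.777 = 118.951 MPa
sigma_y(d3) = 118.951 + 0.560303 / sqrt(1.22e-04) = 169.7 MPa


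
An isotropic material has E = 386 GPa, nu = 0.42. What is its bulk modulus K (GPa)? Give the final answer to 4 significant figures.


K = E / (3*(1-2*nu))
K = 386 / (3*(1-2*0.42))
K = 804.2 GPa


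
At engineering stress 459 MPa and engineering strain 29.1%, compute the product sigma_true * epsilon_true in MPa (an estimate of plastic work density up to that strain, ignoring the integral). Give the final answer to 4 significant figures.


sigma_true = sigma_eng * (1 + epsilon_eng)
sigma_true = 459 * (1 + 0.291) = 592.569 MPa
epsilon_true = ln(1 + epsilon_eng)
epsilon_true = ln(1 + 0.291) = 0.255417
sigma_true * epsilon_true = 592.569 * 0.255417 = 151.4 MPa


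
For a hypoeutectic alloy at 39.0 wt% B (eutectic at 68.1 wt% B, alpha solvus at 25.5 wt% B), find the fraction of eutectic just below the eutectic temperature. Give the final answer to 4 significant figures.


f_primary = (C_e - C0) / (C_e - C_alpha_max)
f_primary = (68.1 - 39.0) / (68.1 - 25.5)
f_primary = 0.683099
f_eutectic = 1 - 0.683099 = 0.3169


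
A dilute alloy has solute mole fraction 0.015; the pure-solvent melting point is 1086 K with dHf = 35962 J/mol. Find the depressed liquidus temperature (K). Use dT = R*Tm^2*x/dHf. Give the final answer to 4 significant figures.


dT = R*Tm^2*x / dHf
dT = 8.314 * 1086^2 * 0.015 / 35962
dT = 4.08994 K
T_new = 1086 - 4.08994 = 1082 K


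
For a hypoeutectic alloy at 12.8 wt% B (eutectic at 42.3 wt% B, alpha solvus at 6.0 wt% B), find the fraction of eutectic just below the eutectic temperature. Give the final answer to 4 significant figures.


f_primary = (C_e - C0) / (C_e - C_alpha_max)
f_primary = (42.3 - 12.8) / (42.3 - 6.0)
f_primary = 0.812672
f_eutectic = 1 - 0.812672 = 0.1873


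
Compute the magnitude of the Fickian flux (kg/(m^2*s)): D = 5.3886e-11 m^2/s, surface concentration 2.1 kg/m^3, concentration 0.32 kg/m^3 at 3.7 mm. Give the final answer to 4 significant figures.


J = -D * (dC/dx) = D * (C1 - C2) / dx
J = 5.3886e-11 * (2.1 - 0.32) / 3.7e-03
J = 2.592e-08 kg/(m^2*s)


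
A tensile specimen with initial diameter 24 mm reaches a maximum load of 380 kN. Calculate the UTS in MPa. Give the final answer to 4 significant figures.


A0 = pi*(d/2)^2 = pi*(24/2)^2 = 452.389 mm^2
UTS = F_max / A0 = 380*1000 / 452.389
UTS = 840 MPa


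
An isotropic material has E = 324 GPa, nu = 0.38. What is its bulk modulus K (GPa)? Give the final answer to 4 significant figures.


K = E / (3*(1-2*nu))
K = 324 / (3*(1-2*0.38))
K = 450 GPa


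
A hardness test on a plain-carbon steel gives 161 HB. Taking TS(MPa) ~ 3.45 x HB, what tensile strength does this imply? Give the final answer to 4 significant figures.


TS (MPa) = 3.45 * HB
TS = 3.45 * 161
TS = 555.5 MPa


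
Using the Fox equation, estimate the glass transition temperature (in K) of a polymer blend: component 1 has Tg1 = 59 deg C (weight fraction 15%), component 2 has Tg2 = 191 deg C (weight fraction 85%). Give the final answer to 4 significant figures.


1/Tg = w1/Tg1 + w2/Tg2 (in Kelvin)
Tg1 = 332.15 K, Tg2 = 464.15 K
1/Tg = 0.15/332.15 + 0.85/464.15
Tg = 438 K


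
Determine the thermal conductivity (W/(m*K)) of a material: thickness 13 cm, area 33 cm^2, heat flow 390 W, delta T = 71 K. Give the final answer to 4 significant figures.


k = Q*L / (A*dT)
L = 0.13 m, A = 3.3e-03 m^2
k = 390 * 0.13 / (3.3e-03 * 71)
k = 216.4 W/(m*K)


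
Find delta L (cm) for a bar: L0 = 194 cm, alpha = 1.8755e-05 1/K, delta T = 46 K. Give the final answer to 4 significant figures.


dL = L0 * alpha * dT
dL = 194 * 1.8755e-05 * 46
dL = 0.1674 cm


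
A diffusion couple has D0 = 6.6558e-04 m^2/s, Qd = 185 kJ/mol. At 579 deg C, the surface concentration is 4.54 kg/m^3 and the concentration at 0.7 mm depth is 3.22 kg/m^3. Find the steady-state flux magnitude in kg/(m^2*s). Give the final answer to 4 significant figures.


Step 1: D = D0 * exp(-Qd/(R*T))
T = 579 + 273.15 = 852.15 K
D = 6.6558e-04 * exp(-185e3 / (8.314 * 852.15)) = 3.03919e-15 m^2/s
Step 2: J = D * (C1 - C2) / dx
J = 3.03919e-15 * (4.54 - 3.22) / 7e-04
J = 5.731e-12 kg/(m^2*s)


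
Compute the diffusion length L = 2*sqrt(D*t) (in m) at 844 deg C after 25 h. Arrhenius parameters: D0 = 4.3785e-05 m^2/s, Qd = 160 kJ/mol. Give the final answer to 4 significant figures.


Step 1: D = D0 * exp(-Qd/(R*T))
T = 1117.15 K
D = 4.3785e-05 * exp(-160e3 / (8.314 * 1117.15)) = 1.4452e-12 m^2/s
Step 2: L = 2*sqrt(D*t)
t = 25 h = 90000 s
L = 2*sqrt(1.4452e-12 * 90000) = 7.213e-04 m


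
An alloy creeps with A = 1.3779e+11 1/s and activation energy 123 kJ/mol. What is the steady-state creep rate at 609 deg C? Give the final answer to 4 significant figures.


rate = A * exp(-Q / (R*T))
T = 609 + 273.15 = 882.15 K
rate = 1.3779e+11 * exp(-123e3 / (8.314 * 882.15))
rate = 7174 1/s


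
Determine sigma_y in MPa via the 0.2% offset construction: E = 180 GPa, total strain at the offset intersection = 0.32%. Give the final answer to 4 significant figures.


Offset strain = 0.002
Elastic strain at yield = total_strain - offset = 3.2e-03 - 0.002 = 1.2e-03
sigma_y = E * elastic_strain = 180000 * 1.2e-03
sigma_y = 216 MPa


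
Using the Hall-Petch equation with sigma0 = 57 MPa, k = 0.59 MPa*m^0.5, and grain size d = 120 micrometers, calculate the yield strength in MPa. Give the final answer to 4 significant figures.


sigma_y = sigma0 + k / sqrt(d)
d = 120 um = 1.2e-04 m
sigma_y = 57 + 0.59 / sqrt(1.2e-04)
sigma_y = 110.9 MPa


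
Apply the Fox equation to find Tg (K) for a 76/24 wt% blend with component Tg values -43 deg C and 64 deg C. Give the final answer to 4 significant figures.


1/Tg = w1/Tg1 + w2/Tg2 (in Kelvin)
Tg1 = 230.15 K, Tg2 = 337.15 K
1/Tg = 0.76/230.15 + 0.24/337.15
Tg = 249.1 K


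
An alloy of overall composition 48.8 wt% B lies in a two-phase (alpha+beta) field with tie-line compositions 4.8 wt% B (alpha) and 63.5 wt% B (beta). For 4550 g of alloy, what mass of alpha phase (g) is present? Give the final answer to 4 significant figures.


f_alpha = (C_beta - C0) / (C_beta - C_alpha)
f_alpha = (63.5 - 48.8) / (63.5 - 4.8) = 0.250426
m_alpha = f_alpha * m_total = 0.250426 * 4550 = 1139 g


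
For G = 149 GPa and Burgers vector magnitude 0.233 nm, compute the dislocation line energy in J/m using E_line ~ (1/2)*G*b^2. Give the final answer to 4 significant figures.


E = G*b^2/2
b = 0.233 nm = 2.33e-10 m
G = 149 GPa = 1.49e+11 Pa
E = 0.5 * 1.49e+11 * (2.33e-10)^2
E = 4.045e-09 J/m


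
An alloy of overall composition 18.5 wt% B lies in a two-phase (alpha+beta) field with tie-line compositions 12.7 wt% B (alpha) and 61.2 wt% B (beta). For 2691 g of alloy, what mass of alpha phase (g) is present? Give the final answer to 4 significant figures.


f_alpha = (C_beta - C0) / (C_beta - C_alpha)
f_alpha = (61.2 - 18.5) / (61.2 - 12.7) = 0.880412
m_alpha = f_alpha * m_total = 0.880412 * 2691 = 2369 g


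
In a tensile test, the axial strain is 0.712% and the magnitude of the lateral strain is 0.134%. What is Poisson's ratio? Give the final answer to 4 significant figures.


nu = -epsilon_lat / epsilon_axial
Lateral strain is contraction (negative), so using magnitudes:
nu = 0.134 / 0.712
nu = 0.1882


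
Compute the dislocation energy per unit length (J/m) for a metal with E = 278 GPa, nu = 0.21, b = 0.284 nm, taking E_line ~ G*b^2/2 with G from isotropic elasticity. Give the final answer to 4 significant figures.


Step 1: G = E / (2*(1+nu))
G = 278 / (2*(1+0.21)) = 114.876 GPa = 1.14876e+11 Pa
Step 2: E_line = G*b^2/2
b = 0.284 nm = 2.84e-10 m
E_line = 0.5 * 1.14876e+11 * (2.84e-10)^2 = 4.633e-09 J/m


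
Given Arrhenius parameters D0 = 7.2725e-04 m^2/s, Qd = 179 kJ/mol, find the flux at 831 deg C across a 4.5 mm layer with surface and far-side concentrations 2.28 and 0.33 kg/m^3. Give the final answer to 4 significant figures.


Step 1: D = D0 * exp(-Qd/(R*T))
T = 831 + 273.15 = 1104.15 K
D = 7.2725e-04 * exp(-179e3 / (8.314 * 1104.15)) = 2.47357e-12 m^2/s
Step 2: J = D * (C1 - C2) / dx
J = 2.47357e-12 * (2.28 - 0.33) / 4.5e-03
J = 1.072e-09 kg/(m^2*s)


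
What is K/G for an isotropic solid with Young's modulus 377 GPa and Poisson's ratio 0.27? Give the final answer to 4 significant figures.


G = E / (2*(1+nu))
G = 377 / (2*(1+0.27)) = 148.425 GPa
K = E / (3*(1-2*nu))
K = 377 / (3*(1-2*0.27)) = 273.188 GPa
K/G = 273.188 / 148.425 = 1.841


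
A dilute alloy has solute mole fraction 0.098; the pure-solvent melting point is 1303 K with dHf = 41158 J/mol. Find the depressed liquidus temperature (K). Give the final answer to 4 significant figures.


dT = R*Tm^2*x / dHf
dT = 8.314 * 1303^2 * 0.098 / 41158
dT = 33.6102 K
T_new = 1303 - 33.6102 = 1269 K


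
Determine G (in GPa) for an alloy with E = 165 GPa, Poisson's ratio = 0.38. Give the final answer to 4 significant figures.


G = E / (2*(1+nu))
G = 165 / (2*(1+0.38))
G = 59.78 GPa


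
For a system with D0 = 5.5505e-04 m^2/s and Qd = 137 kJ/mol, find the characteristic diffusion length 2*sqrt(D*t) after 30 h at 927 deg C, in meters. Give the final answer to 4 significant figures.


Step 1: D = D0 * exp(-Qd/(R*T))
T = 1200.15 K
D = 5.5505e-04 * exp(-137e3 / (8.314 * 1200.15)) = 6.04515e-10 m^2/s
Step 2: L = 2*sqrt(D*t)
t = 30 h = 108000 s
L = 2*sqrt(6.04515e-10 * 108000) = 0.01616 m


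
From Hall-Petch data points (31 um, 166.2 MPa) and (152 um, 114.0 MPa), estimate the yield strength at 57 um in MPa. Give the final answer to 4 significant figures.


sigma_y = sigma0 + k / sqrt(d)
1/sqrt(d1) = 1/sqrt(3.1e-05) = 179.605;  1/sqrt(d2) = 81.1107
k = (sigma1 - sigma2) / (1/sqrt(d1) - 1/sqrt(d2)) = (166.2 - 114.0) / (179.605 - 81.1107) = 0.529978 MPa*m^0.5
sigma0 = sigma1 - k/sqrt(d1) = 166.2 - 0.529978*179.605 = 71.0131 MPa
sigma_y(d3) = 71.0131 + 0.529978 / sqrt(5.7e-05) = 141.2 MPa


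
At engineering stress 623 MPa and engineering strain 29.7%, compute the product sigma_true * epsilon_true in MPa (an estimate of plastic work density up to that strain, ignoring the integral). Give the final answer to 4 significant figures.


sigma_true = sigma_eng * (1 + epsilon_eng)
sigma_true = 623 * (1 + 0.297) = 808.031 MPa
epsilon_true = ln(1 + epsilon_eng)
epsilon_true = ln(1 + 0.297) = 0.260054
sigma_true * epsilon_true = 808.031 * 0.260054 = 210.1 MPa


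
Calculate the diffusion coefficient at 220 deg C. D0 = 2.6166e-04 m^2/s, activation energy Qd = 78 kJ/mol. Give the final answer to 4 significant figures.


D = D0 * exp(-Qd / (R*T))
T = 493.15 K
D = 2.6166e-04 * exp(-78e3 / (8.314 * 493.15))
D = 1.431e-12 m^2/s


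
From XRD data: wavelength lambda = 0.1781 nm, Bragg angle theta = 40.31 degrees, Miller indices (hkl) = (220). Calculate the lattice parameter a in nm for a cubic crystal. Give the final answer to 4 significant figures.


d = lambda / (2*sin(theta))
d = 0.1781 / (2*sin(40.31 deg))
d = 0.137652 nm
a = d * sqrt(h^2+k^2+l^2) = 0.137652 * sqrt(8)
a = 0.3893 nm


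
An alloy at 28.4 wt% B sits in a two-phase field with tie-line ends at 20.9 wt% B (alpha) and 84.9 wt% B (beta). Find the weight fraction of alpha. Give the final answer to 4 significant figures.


f_alpha = (C_beta - C0) / (C_beta - C_alpha)
f_alpha = (84.9 - 28.4) / (84.9 - 20.9)
f_alpha = 0.8828


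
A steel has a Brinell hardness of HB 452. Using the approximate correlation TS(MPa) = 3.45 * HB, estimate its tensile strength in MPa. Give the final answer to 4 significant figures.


TS (MPa) = 3.45 * HB
TS = 3.45 * 452
TS = 1559 MPa


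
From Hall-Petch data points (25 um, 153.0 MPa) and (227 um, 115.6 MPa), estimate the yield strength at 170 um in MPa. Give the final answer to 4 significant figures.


sigma_y = sigma0 + k / sqrt(d)
1/sqrt(d1) = 1/sqrt(2.5e-05) = 200;  1/sqrt(d2) = 66.3723
k = (sigma1 - sigma2) / (1/sqrt(d1) - 1/sqrt(d2)) = (153.0 - 115.6) / (200 - 66.3723) = 0.279882 MPa*m^0.5
sigma0 = sigma1 - k/sqrt(d1) = 153.0 - 0.279882*200 = 97.0236 MPa
sigma_y(d3) = 97.0236 + 0.279882 / sqrt(1.7e-04) = 118.5 MPa


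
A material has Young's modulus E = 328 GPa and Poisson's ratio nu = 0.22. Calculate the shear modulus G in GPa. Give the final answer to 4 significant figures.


G = E / (2*(1+nu))
G = 328 / (2*(1+0.22))
G = 134.4 GPa


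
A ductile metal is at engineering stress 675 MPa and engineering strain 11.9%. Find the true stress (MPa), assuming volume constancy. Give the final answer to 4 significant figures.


sigma_true = sigma_eng * (1 + epsilon_eng)
sigma_true = 675 * (1 + 0.119)
sigma_true = 755.3 MPa


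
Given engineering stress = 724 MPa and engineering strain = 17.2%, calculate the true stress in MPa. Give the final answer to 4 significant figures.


sigma_true = sigma_eng * (1 + epsilon_eng)
sigma_true = 724 * (1 + 0.172)
sigma_true = 848.5 MPa


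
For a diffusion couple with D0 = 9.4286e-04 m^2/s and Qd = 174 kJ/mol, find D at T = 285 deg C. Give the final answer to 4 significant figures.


D = D0 * exp(-Qd / (R*T))
T = 558.15 K
D = 9.4286e-04 * exp(-174e3 / (8.314 * 558.15))
D = 4.898e-20 m^2/s


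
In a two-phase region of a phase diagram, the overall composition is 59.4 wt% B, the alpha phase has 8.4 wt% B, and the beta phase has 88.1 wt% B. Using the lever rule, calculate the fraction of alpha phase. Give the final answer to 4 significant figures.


f_alpha = (C_beta - C0) / (C_beta - C_alpha)
f_alpha = (88.1 - 59.4) / (88.1 - 8.4)
f_alpha = 0.3601


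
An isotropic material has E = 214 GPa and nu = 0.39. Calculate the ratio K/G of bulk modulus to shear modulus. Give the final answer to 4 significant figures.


G = E / (2*(1+nu))
G = 214 / (2*(1+0.39)) = 76.9784 GPa
K = E / (3*(1-2*nu))
K = 214 / (3*(1-2*0.39)) = 324.242 GPa
K/G = 324.242 / 76.9784 = 4.212


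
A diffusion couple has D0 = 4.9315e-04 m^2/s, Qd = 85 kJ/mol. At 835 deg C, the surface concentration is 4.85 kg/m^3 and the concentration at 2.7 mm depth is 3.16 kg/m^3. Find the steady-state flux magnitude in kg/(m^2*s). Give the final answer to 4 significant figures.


Step 1: D = D0 * exp(-Qd/(R*T))
T = 835 + 273.15 = 1108.15 K
D = 4.9315e-04 * exp(-85e3 / (8.314 * 1108.15)) = 4.8552e-08 m^2/s
Step 2: J = D * (C1 - C2) / dx
J = 4.8552e-08 * (4.85 - 3.16) / 2.7e-03
J = 3.039e-05 kg/(m^2*s)


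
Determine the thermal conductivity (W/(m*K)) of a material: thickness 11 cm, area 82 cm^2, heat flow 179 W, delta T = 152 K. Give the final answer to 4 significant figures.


k = Q*L / (A*dT)
L = 0.11 m, A = 8.2e-03 m^2
k = 179 * 0.11 / (8.2e-03 * 152)
k = 15.8 W/(m*K)


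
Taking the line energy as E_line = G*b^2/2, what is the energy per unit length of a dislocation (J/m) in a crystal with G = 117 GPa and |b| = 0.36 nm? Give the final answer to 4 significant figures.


E = G*b^2/2
b = 0.36 nm = 3.6e-10 m
G = 117 GPa = 1.17e+11 Pa
E = 0.5 * 1.17e+11 * (3.6e-10)^2
E = 7.582e-09 J/m


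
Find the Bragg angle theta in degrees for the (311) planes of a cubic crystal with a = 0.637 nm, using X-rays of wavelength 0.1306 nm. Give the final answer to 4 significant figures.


d = a / sqrt(h^2+k^2+l^2)
d = 0.637 / sqrt(11) = 0.192063 nm
lambda = 2*d*sin(theta)  =>  sin(theta) = lambda / (2*d)
sin(theta) = 0.1306 / (2 * 0.192063) = 0.339993
theta = 19.88 deg


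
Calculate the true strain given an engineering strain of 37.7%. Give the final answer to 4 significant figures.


epsilon_true = ln(1 + epsilon_eng)
epsilon_true = ln(1 + 0.377)
epsilon_true = 0.3199


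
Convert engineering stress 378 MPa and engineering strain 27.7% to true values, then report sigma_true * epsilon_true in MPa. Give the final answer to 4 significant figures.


sigma_true = sigma_eng * (1 + epsilon_eng)
sigma_true = 378 * (1 + 0.277) = 482.706 MPa
epsilon_true = ln(1 + epsilon_eng)
epsilon_true = ln(1 + 0.277) = 0.244514
sigma_true * epsilon_true = 482.706 * 0.244514 = 118 MPa


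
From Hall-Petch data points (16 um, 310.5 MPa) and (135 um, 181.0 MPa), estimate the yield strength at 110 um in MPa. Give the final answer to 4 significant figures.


sigma_y = sigma0 + k / sqrt(d)
1/sqrt(d1) = 1/sqrt(1.6e-05) = 250;  1/sqrt(d2) = 86.0663
k = (sigma1 - sigma2) / (1/sqrt(d1) - 1/sqrt(d2)) = (310.5 - 181.0) / (250 - 86.0663) = 0.789953 MPa*m^0.5
sigma0 = sigma1 - k/sqrt(d1) = 310.5 - 0.789953*250 = 113.012 MPa
sigma_y(d3) = 113.012 + 0.789953 / sqrt(1.1e-04) = 188.3 MPa


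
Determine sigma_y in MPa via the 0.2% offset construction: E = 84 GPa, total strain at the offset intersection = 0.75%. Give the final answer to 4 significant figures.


Offset strain = 0.002
Elastic strain at yield = total_strain - offset = 7.5e-03 - 0.002 = 5.5e-03
sigma_y = E * elastic_strain = 84000 * 5.5e-03
sigma_y = 462 MPa


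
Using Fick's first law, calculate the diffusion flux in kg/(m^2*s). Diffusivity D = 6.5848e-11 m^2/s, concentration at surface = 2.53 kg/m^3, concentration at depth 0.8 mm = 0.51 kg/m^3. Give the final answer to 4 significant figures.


J = -D * (dC/dx) = D * (C1 - C2) / dx
J = 6.5848e-11 * (2.53 - 0.51) / 8e-04
J = 1.663e-07 kg/(m^2*s)


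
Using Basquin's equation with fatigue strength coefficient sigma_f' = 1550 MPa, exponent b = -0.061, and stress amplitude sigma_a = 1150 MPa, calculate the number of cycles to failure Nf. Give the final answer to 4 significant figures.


sigma_a = sigma_f' * (2*Nf)^b
2*Nf = (sigma_a / sigma_f')^(1/b)
2*Nf = (1150 / 1550)^(1/-0.061)
2*Nf = 133.397
Nf = 66.7 cycles


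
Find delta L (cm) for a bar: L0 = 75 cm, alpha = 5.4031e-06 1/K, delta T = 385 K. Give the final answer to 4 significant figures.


dL = L0 * alpha * dT
dL = 75 * 5.4031e-06 * 385
dL = 0.156 cm


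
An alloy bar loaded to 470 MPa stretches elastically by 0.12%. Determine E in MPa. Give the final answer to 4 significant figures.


E = sigma / epsilon
epsilon = 0.12% = 1.2e-03
E = 470 / 1.2e-03
E = 391700 MPa


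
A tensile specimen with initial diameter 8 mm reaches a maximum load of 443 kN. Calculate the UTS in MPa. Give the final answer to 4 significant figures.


A0 = pi*(d/2)^2 = pi*(8/2)^2 = 50.2655 mm^2
UTS = F_max / A0 = 443*1000 / 50.2655
UTS = 8813 MPa


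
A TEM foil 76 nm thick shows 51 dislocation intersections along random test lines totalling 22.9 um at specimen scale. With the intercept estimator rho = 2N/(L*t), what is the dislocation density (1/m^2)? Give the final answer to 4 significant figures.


rho = 2N / (L * t)
L = 22.9 um = 2.29e-05 m, t = 76 nm = 7.6e-08 m
rho = 2 * 51 / (2.29e-05 * 7.6e-08)
rho = 5.861e+13 1/m^2


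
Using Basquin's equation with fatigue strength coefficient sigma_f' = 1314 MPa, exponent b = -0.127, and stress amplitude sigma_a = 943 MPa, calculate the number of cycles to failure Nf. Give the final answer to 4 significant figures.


sigma_a = sigma_f' * (2*Nf)^b
2*Nf = (sigma_a / sigma_f')^(1/b)
2*Nf = (943 / 1314)^(1/-0.127)
2*Nf = 13.6307
Nf = 6.815 cycles


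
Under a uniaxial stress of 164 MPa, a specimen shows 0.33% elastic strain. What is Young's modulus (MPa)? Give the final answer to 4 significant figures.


E = sigma / epsilon
epsilon = 0.33% = 3.3e-03
E = 164 / 3.3e-03
E = 49700 MPa


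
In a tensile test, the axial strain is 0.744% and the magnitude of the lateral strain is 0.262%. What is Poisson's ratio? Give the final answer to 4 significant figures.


nu = -epsilon_lat / epsilon_axial
Lateral strain is contraction (negative), so using magnitudes:
nu = 0.262 / 0.744
nu = 0.3522


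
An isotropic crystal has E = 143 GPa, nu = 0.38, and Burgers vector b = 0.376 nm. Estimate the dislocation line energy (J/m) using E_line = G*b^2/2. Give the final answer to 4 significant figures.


Step 1: G = E / (2*(1+nu))
G = 143 / (2*(1+0.38)) = 51.8116 GPa = 5.18116e+10 Pa
Step 2: E_line = G*b^2/2
b = 0.376 nm = 3.76e-10 m
E_line = 0.5 * 5.18116e+10 * (3.76e-10)^2 = 3.662e-09 J/m


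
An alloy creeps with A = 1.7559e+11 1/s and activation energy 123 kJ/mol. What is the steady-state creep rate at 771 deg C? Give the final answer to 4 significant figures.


rate = A * exp(-Q / (R*T))
T = 771 + 273.15 = 1044.15 K
rate = 1.7559e+11 * exp(-123e3 / (8.314 * 1044.15))
rate = 123300 1/s


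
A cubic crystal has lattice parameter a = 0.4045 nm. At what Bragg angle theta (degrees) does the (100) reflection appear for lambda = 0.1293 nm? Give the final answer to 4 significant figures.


d = a / sqrt(h^2+k^2+l^2)
d = 0.4045 / sqrt(1) = 0.4045 nm
lambda = 2*d*sin(theta)  =>  sin(theta) = lambda / (2*d)
sin(theta) = 0.1293 / (2 * 0.4045) = 0.159827
theta = 9.197 deg


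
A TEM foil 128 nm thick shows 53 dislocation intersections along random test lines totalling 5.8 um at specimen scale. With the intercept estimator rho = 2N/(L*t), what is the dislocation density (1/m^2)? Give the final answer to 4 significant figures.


rho = 2N / (L * t)
L = 5.8 um = 5.8e-06 m, t = 128 nm = 1.28e-07 m
rho = 2 * 53 / (5.8e-06 * 1.28e-07)
rho = 1.428e+14 1/m^2


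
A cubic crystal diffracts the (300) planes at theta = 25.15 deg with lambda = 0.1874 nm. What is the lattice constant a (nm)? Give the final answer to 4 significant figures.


d = lambda / (2*sin(theta))
d = 0.1874 / (2*sin(25.15 deg))
d = 0.220476 nm
a = d * sqrt(h^2+k^2+l^2) = 0.220476 * sqrt(9)
a = 0.6614 nm


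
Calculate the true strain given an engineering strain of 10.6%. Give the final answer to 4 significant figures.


epsilon_true = ln(1 + epsilon_eng)
epsilon_true = ln(1 + 0.106)
epsilon_true = 0.1007


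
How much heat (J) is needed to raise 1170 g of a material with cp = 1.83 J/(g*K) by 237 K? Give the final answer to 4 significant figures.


Q = m * cp * dT
Q = 1170 * 1.83 * 237
Q = 507400 J


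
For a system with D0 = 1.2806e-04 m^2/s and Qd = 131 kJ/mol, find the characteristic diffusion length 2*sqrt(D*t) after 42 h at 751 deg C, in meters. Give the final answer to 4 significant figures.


Step 1: D = D0 * exp(-Qd/(R*T))
T = 1024.15 K
D = 1.2806e-04 * exp(-131e3 / (8.314 * 1024.15)) = 2.66557e-11 m^2/s
Step 2: L = 2*sqrt(D*t)
t = 42 h = 151200 s
L = 2*sqrt(2.66557e-11 * 151200) = 4.015e-03 m


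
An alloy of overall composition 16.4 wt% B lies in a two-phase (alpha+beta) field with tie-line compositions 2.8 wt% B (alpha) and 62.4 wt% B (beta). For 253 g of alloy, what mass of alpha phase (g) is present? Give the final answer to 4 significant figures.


f_alpha = (C_beta - C0) / (C_beta - C_alpha)
f_alpha = (62.4 - 16.4) / (62.4 - 2.8) = 0.771812
m_alpha = f_alpha * m_total = 0.771812 * 253 = 195.3 g


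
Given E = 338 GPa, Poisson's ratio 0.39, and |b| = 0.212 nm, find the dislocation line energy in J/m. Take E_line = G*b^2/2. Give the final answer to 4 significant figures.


Step 1: G = E / (2*(1+nu))
G = 338 / (2*(1+0.39)) = 121.583 GPa = 1.21583e+11 Pa
Step 2: E_line = G*b^2/2
b = 0.212 nm = 2.12e-10 m
E_line = 0.5 * 1.21583e+11 * (2.12e-10)^2 = 2.732e-09 J/m


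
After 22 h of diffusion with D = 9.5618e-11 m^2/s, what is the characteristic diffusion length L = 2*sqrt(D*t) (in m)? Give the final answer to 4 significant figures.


t = 22 hr = 79200 s
Diffusion length = 2*sqrt(D*t)
= 2*sqrt(9.5618e-11 * 79200)
= 5.504e-03 m


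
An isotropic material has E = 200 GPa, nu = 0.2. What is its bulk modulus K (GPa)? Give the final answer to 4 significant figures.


K = E / (3*(1-2*nu))
K = 200 / (3*(1-2*0.2))
K = 111.1 GPa


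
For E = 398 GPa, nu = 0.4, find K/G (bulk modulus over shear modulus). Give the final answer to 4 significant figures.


G = E / (2*(1+nu))
G = 398 / (2*(1+0.4)) = 142.143 GPa
K = E / (3*(1-2*nu))
K = 398 / (3*(1-2*0.4)) = 663.333 GPa
K/G = 663.333 / 142.143 = 4.667


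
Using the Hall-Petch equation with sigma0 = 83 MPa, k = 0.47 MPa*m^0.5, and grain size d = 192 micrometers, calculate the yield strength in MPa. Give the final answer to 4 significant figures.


sigma_y = sigma0 + k / sqrt(d)
d = 192 um = 1.92e-04 m
sigma_y = 83 + 0.47 / sqrt(1.92e-04)
sigma_y = 116.9 MPa


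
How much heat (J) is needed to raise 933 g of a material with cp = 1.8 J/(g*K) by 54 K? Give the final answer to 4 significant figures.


Q = m * cp * dT
Q = 933 * 1.8 * 54
Q = 90690 J


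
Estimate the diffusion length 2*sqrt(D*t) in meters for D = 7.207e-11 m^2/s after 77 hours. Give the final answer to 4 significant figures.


t = 77 hr = 277200 s
Diffusion length = 2*sqrt(D*t)
= 2*sqrt(7.207e-11 * 277200)
= 8.939e-03 m


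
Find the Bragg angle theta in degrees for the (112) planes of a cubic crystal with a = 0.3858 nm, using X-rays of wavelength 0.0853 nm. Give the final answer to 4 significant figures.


d = a / sqrt(h^2+k^2+l^2)
d = 0.3858 / sqrt(6) = 0.157502 nm
lambda = 2*d*sin(theta)  =>  sin(theta) = lambda / (2*d)
sin(theta) = 0.0853 / (2 * 0.157502) = 0.27079
theta = 15.71 deg


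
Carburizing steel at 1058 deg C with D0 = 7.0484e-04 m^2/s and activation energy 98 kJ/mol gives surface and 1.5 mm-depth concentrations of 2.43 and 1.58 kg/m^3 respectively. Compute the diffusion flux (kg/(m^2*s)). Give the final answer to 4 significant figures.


Step 1: D = D0 * exp(-Qd/(R*T))
T = 1058 + 273.15 = 1331.15 K
D = 7.0484e-04 * exp(-98e3 / (8.314 * 1331.15)) = 1.00556e-07 m^2/s
Step 2: J = D * (C1 - C2) / dx
J = 1.00556e-07 * (2.43 - 1.58) / 1.5e-03
J = 5.698e-05 kg/(m^2*s)


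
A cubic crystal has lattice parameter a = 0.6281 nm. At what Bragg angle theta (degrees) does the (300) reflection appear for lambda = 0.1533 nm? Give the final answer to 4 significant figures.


d = a / sqrt(h^2+k^2+l^2)
d = 0.6281 / sqrt(9) = 0.209367 nm
lambda = 2*d*sin(theta)  =>  sin(theta) = lambda / (2*d)
sin(theta) = 0.1533 / (2 * 0.209367) = 0.366104
theta = 21.48 deg


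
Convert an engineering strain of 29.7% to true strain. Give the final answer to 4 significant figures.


epsilon_true = ln(1 + epsilon_eng)
epsilon_true = ln(1 + 0.297)
epsilon_true = 0.2601


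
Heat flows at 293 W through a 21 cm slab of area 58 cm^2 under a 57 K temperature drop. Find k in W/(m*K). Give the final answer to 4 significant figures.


k = Q*L / (A*dT)
L = 0.21 m, A = 5.8e-03 m^2
k = 293 * 0.21 / (5.8e-03 * 57)
k = 186.1 W/(m*K)


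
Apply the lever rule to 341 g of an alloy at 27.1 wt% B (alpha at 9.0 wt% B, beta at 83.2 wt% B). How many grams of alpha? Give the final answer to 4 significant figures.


f_alpha = (C_beta - C0) / (C_beta - C_alpha)
f_alpha = (83.2 - 27.1) / (83.2 - 9.0) = 0.756065
m_alpha = f_alpha * m_total = 0.756065 * 341 = 257.8 g


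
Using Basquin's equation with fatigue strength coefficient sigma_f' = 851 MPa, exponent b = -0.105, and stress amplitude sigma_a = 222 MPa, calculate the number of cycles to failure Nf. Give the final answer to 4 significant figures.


sigma_a = sigma_f' * (2*Nf)^b
2*Nf = (sigma_a / sigma_f')^(1/b)
2*Nf = (222 / 851)^(1/-0.105)
2*Nf = 361304
Nf = 180700 cycles


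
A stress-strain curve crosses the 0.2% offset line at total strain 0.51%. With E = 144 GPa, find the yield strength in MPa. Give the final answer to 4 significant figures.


Offset strain = 0.002
Elastic strain at yield = total_strain - offset = 5.1e-03 - 0.002 = 3.1e-03
sigma_y = E * elastic_strain = 144000 * 3.1e-03
sigma_y = 446.4 MPa


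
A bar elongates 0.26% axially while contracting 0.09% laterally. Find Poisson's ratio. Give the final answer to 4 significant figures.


nu = -epsilon_lat / epsilon_axial
Lateral strain is contraction (negative), so using magnitudes:
nu = 0.09 / 0.26
nu = 0.3462


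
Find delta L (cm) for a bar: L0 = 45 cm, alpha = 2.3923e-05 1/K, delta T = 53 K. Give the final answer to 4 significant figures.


dL = L0 * alpha * dT
dL = 45 * 2.3923e-05 * 53
dL = 0.05706 cm


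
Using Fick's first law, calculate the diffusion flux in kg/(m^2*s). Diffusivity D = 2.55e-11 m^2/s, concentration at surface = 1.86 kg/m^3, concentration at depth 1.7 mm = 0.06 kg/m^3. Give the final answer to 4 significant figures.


J = -D * (dC/dx) = D * (C1 - C2) / dx
J = 2.55e-11 * (1.86 - 0.06) / 1.7e-03
J = 2.7e-08 kg/(m^2*s)
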